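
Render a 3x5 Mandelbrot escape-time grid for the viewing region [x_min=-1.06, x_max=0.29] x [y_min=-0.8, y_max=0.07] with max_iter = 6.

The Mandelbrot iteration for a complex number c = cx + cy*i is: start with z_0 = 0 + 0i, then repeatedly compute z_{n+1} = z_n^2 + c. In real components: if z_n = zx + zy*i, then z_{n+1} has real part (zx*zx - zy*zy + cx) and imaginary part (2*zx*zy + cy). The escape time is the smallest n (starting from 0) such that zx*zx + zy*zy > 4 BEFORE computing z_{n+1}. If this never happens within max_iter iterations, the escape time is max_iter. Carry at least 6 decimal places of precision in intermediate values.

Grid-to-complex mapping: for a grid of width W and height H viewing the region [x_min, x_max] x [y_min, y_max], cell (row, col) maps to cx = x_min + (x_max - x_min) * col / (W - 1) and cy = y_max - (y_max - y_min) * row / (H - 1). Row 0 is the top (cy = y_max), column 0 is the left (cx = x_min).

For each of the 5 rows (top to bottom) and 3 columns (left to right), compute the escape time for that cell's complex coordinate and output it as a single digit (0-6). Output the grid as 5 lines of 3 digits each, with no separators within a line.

Answer: 666
666
666
466
365

Derivation:
(row=0, col=0): c = -1.0600 + 0.0700i → escape time 6
(row=0, col=1): c = -0.3850 + 0.0700i → escape time 6
(row=0, col=2): c = 0.2900 + 0.0700i → escape time 6
(row=1, col=0): c = -1.0600 + -0.1475i → escape time 6
(row=1, col=1): c = -0.3850 + -0.1475i → escape time 6
(row=1, col=2): c = 0.2900 + -0.1475i → escape time 6
(row=2, col=0): c = -1.0600 + -0.3650i → escape time 6
(row=2, col=1): c = -0.3850 + -0.3650i → escape time 6
(row=2, col=2): c = 0.2900 + -0.3650i → escape time 6
(row=3, col=0): c = -1.0600 + -0.5825i → escape time 4
(row=3, col=1): c = -0.3850 + -0.5825i → escape time 6
(row=3, col=2): c = 0.2900 + -0.5825i → escape time 6
(row=4, col=0): c = -1.0600 + -0.8000i → escape time 3
(row=4, col=1): c = -0.3850 + -0.8000i → escape time 6
(row=4, col=2): c = 0.2900 + -0.8000i → escape time 5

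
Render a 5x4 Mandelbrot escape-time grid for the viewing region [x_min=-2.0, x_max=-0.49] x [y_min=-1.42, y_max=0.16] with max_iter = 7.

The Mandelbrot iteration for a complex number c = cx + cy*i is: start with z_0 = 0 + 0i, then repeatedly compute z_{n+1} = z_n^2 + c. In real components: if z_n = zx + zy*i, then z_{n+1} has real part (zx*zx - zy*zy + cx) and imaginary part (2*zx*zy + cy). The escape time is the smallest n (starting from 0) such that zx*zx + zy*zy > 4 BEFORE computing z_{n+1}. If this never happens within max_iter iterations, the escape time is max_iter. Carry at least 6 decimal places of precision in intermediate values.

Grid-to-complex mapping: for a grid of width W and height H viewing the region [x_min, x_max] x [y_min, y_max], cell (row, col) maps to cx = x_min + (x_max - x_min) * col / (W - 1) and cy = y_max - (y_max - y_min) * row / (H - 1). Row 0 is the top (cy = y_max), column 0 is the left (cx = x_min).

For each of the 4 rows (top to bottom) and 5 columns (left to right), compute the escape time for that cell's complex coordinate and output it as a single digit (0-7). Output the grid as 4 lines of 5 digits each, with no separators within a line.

(row=0, col=0): c = -2.0000 + 0.1600i → escape time 1
(row=0, col=1): c = -1.6225 + 0.1600i → escape time 5
(row=0, col=2): c = -1.2450 + 0.1600i → escape time 7
(row=0, col=3): c = -0.8675 + 0.1600i → escape time 7
(row=0, col=4): c = -0.4900 + 0.1600i → escape time 7
(row=1, col=0): c = -2.0000 + -0.3667i → escape time 1
(row=1, col=1): c = -1.6225 + -0.3667i → escape time 4
(row=1, col=2): c = -1.2450 + -0.3667i → escape time 7
(row=1, col=3): c = -0.8675 + -0.3667i → escape time 7
(row=1, col=4): c = -0.4900 + -0.3667i → escape time 7
(row=2, col=0): c = -2.0000 + -0.8933i → escape time 1
(row=2, col=1): c = -1.6225 + -0.8933i → escape time 2
(row=2, col=2): c = -1.2450 + -0.8933i → escape time 3
(row=2, col=3): c = -0.8675 + -0.8933i → escape time 3
(row=2, col=4): c = -0.4900 + -0.8933i → escape time 4
(row=3, col=0): c = -2.0000 + -1.4200i → escape time 1
(row=3, col=1): c = -1.6225 + -1.4200i → escape time 1
(row=3, col=2): c = -1.2450 + -1.4200i → escape time 2
(row=3, col=3): c = -0.8675 + -1.4200i → escape time 2
(row=3, col=4): c = -0.4900 + -1.4200i → escape time 2

Answer: 15777
14777
12334
11222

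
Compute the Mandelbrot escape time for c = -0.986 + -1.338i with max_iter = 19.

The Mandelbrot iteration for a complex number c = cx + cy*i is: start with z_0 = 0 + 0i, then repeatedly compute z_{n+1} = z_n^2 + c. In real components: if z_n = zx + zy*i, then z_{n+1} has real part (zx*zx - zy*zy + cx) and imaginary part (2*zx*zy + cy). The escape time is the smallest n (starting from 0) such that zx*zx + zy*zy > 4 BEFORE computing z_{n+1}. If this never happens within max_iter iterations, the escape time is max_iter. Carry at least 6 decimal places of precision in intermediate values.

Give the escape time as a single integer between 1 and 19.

z_0 = 0 + 0i, c = -0.9860 + -1.3380i
Iter 1: z = -0.9860 + -1.3380i, |z|^2 = 2.7624
Iter 2: z = -1.8040 + 1.3005i, |z|^2 = 4.9460
Escaped at iteration 2

Answer: 2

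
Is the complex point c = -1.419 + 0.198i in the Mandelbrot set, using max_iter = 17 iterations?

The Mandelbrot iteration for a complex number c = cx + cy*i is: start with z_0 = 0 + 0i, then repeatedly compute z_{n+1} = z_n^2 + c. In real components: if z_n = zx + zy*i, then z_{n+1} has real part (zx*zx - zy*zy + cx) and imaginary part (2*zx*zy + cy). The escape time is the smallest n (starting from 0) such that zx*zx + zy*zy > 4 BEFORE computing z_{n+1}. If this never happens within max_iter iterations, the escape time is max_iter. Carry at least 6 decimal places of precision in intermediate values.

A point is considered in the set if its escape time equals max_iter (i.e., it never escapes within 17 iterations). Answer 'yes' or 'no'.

z_0 = 0 + 0i, c = -1.4190 + 0.1980i
Iter 1: z = -1.4190 + 0.1980i, |z|^2 = 2.0528
Iter 2: z = 0.5554 + -0.3639i, |z|^2 = 0.4409
Iter 3: z = -1.2430 + -0.2062i, |z|^2 = 1.5876
Iter 4: z = 0.0836 + 0.7107i, |z|^2 = 0.5120
Iter 5: z = -1.9171 + 0.3168i, |z|^2 = 3.7754
Iter 6: z = 2.1557 + -1.0166i, |z|^2 = 5.6806
Escaped at iteration 6

Answer: no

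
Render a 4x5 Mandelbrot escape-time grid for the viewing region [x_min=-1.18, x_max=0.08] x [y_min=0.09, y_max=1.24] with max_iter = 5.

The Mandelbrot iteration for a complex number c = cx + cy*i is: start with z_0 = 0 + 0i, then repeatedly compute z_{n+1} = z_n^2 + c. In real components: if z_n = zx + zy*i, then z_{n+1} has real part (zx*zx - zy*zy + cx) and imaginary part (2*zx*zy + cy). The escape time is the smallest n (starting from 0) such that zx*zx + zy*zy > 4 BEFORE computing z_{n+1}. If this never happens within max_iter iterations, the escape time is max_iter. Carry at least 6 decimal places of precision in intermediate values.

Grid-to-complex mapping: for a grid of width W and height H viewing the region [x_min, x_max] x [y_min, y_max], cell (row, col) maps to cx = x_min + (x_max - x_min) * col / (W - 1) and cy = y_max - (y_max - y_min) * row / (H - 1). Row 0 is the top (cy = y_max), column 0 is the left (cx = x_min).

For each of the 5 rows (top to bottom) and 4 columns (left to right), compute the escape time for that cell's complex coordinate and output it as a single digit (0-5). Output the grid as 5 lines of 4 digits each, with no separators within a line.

(row=0, col=0): c = -1.1800 + 1.2400i → escape time 2
(row=0, col=1): c = -0.7600 + 1.2400i → escape time 3
(row=0, col=2): c = -0.3400 + 1.2400i → escape time 3
(row=0, col=3): c = 0.0800 + 1.2400i → escape time 2
(row=1, col=0): c = -1.1800 + 0.9525i → escape time 3
(row=1, col=1): c = -0.7600 + 0.9525i → escape time 3
(row=1, col=2): c = -0.3400 + 0.9525i → escape time 5
(row=1, col=3): c = 0.0800 + 0.9525i → escape time 5
(row=2, col=0): c = -1.1800 + 0.6650i → escape time 3
(row=2, col=1): c = -0.7600 + 0.6650i → escape time 5
(row=2, col=2): c = -0.3400 + 0.6650i → escape time 5
(row=2, col=3): c = 0.0800 + 0.6650i → escape time 5
(row=3, col=0): c = -1.1800 + 0.3775i → escape time 5
(row=3, col=1): c = -0.7600 + 0.3775i → escape time 5
(row=3, col=2): c = -0.3400 + 0.3775i → escape time 5
(row=3, col=3): c = 0.0800 + 0.3775i → escape time 5
(row=4, col=0): c = -1.1800 + 0.0900i → escape time 5
(row=4, col=1): c = -0.7600 + 0.0900i → escape time 5
(row=4, col=2): c = -0.3400 + 0.0900i → escape time 5
(row=4, col=3): c = 0.0800 + 0.0900i → escape time 5

Answer: 2332
3355
3555
5555
5555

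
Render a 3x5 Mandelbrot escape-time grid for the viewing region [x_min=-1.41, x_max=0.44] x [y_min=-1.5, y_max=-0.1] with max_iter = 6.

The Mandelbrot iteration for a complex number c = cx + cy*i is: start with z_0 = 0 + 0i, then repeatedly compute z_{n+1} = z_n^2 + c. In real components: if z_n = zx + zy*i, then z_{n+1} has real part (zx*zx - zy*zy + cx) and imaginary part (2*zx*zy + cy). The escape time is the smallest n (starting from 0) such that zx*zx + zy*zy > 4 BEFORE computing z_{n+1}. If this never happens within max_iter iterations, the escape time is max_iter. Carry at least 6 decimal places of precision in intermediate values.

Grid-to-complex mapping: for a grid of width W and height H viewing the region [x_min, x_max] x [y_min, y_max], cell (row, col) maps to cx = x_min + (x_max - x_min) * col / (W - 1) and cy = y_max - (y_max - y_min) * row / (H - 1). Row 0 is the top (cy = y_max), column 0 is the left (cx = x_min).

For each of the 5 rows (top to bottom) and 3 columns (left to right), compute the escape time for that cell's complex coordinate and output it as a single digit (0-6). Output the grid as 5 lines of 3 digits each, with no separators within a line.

(row=0, col=0): c = -1.4100 + -0.1000i → escape time 6
(row=0, col=1): c = -0.4850 + -0.1000i → escape time 6
(row=0, col=2): c = 0.4400 + -0.1000i → escape time 6
(row=1, col=0): c = -1.4100 + -0.4500i → escape time 4
(row=1, col=1): c = -0.4850 + -0.4500i → escape time 6
(row=1, col=2): c = 0.4400 + -0.4500i → escape time 6
(row=2, col=0): c = -1.4100 + -0.8000i → escape time 3
(row=2, col=1): c = -0.4850 + -0.8000i → escape time 5
(row=2, col=2): c = 0.4400 + -0.8000i → escape time 4
(row=3, col=0): c = -1.4100 + -1.1500i → escape time 2
(row=3, col=1): c = -0.4850 + -1.1500i → escape time 3
(row=3, col=2): c = 0.4400 + -1.1500i → escape time 2
(row=4, col=0): c = -1.4100 + -1.5000i → escape time 1
(row=4, col=1): c = -0.4850 + -1.5000i → escape time 2
(row=4, col=2): c = 0.4400 + -1.5000i → escape time 2

Answer: 666
466
354
232
122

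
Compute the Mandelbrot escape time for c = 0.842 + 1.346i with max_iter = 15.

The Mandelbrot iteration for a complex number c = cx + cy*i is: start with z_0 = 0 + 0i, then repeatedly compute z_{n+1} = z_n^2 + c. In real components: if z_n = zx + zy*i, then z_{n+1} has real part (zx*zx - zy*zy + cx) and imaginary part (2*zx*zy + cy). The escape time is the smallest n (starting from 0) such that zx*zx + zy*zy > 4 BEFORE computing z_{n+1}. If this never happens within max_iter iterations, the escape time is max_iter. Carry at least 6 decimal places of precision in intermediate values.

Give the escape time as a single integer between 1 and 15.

Answer: 2

Derivation:
z_0 = 0 + 0i, c = 0.8420 + 1.3460i
Iter 1: z = 0.8420 + 1.3460i, |z|^2 = 2.5207
Iter 2: z = -0.2608 + 3.6127i, |z|^2 = 13.1193
Escaped at iteration 2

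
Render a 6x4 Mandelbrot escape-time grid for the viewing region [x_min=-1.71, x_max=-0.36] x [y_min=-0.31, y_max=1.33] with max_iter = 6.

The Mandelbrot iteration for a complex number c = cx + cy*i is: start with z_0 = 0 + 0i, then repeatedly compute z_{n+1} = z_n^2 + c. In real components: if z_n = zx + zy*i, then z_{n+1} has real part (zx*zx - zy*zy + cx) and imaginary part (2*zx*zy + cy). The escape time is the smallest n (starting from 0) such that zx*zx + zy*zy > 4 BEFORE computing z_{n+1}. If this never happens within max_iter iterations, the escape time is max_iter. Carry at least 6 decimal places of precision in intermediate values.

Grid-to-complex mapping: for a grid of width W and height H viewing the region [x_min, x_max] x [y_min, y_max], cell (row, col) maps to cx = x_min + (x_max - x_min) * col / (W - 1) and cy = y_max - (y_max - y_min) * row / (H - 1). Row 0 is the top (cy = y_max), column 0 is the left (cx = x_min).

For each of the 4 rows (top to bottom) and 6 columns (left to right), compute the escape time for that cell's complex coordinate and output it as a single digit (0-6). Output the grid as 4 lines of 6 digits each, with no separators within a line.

Answer: 122222
333446
456666
456666

Derivation:
(row=0, col=0): c = -1.7100 + 1.3300i → escape time 1
(row=0, col=1): c = -1.4400 + 1.3300i → escape time 2
(row=0, col=2): c = -1.1700 + 1.3300i → escape time 2
(row=0, col=3): c = -0.9000 + 1.3300i → escape time 2
(row=0, col=4): c = -0.6300 + 1.3300i → escape time 2
(row=0, col=5): c = -0.3600 + 1.3300i → escape time 2
(row=1, col=0): c = -1.7100 + 0.7833i → escape time 3
(row=1, col=1): c = -1.4400 + 0.7833i → escape time 3
(row=1, col=2): c = -1.1700 + 0.7833i → escape time 3
(row=1, col=3): c = -0.9000 + 0.7833i → escape time 4
(row=1, col=4): c = -0.6300 + 0.7833i → escape time 4
(row=1, col=5): c = -0.3600 + 0.7833i → escape time 6
(row=2, col=0): c = -1.7100 + 0.2367i → escape time 4
(row=2, col=1): c = -1.4400 + 0.2367i → escape time 5
(row=2, col=2): c = -1.1700 + 0.2367i → escape time 6
(row=2, col=3): c = -0.9000 + 0.2367i → escape time 6
(row=2, col=4): c = -0.6300 + 0.2367i → escape time 6
(row=2, col=5): c = -0.3600 + 0.2367i → escape time 6
(row=3, col=0): c = -1.7100 + -0.3100i → escape time 4
(row=3, col=1): c = -1.4400 + -0.3100i → escape time 5
(row=3, col=2): c = -1.1700 + -0.3100i → escape time 6
(row=3, col=3): c = -0.9000 + -0.3100i → escape time 6
(row=3, col=4): c = -0.6300 + -0.3100i → escape time 6
(row=3, col=5): c = -0.3600 + -0.3100i → escape time 6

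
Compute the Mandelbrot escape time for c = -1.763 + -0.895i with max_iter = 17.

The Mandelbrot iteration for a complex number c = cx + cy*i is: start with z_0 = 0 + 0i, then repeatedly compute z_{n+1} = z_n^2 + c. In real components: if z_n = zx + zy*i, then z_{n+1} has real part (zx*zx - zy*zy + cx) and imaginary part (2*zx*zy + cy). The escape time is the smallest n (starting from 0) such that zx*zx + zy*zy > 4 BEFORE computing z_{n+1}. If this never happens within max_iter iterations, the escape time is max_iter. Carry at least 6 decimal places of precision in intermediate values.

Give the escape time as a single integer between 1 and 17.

Answer: 2

Derivation:
z_0 = 0 + 0i, c = -1.7630 + -0.8950i
Iter 1: z = -1.7630 + -0.8950i, |z|^2 = 3.9092
Iter 2: z = 0.5441 + 2.2608i, |z|^2 = 5.4072
Escaped at iteration 2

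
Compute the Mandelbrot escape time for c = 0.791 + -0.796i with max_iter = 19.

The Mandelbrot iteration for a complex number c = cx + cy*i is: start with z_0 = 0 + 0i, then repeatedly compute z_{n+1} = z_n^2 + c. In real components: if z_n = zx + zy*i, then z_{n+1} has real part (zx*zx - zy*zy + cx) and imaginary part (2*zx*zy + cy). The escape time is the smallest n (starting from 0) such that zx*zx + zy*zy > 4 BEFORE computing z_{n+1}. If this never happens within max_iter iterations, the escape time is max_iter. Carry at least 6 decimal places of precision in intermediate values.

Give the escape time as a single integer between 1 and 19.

Answer: 2

Derivation:
z_0 = 0 + 0i, c = 0.7910 + -0.7960i
Iter 1: z = 0.7910 + -0.7960i, |z|^2 = 1.2593
Iter 2: z = 0.7831 + -2.0553i, |z|^2 = 4.8373
Escaped at iteration 2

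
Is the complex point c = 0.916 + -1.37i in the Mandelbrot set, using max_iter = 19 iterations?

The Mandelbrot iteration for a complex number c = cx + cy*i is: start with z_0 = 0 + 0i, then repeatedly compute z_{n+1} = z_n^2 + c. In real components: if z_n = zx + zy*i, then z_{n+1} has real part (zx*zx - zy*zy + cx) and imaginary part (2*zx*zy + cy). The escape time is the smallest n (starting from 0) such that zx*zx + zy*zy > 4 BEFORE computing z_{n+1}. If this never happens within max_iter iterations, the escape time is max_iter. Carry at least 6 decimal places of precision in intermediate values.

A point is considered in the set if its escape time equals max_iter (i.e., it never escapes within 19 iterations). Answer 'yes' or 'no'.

z_0 = 0 + 0i, c = 0.9160 + -1.3700i
Iter 1: z = 0.9160 + -1.3700i, |z|^2 = 2.7160
Iter 2: z = -0.1218 + -3.8798i, |z|^2 = 15.0680
Escaped at iteration 2

Answer: no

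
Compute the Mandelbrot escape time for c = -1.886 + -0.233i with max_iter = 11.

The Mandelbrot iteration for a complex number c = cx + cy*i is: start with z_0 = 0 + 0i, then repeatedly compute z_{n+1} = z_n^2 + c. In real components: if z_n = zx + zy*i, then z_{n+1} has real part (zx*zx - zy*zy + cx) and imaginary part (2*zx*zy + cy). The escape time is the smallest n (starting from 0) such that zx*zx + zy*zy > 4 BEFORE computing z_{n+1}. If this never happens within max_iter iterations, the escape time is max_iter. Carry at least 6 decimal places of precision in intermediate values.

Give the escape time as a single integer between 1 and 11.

Answer: 4

Derivation:
z_0 = 0 + 0i, c = -1.8860 + -0.2330i
Iter 1: z = -1.8860 + -0.2330i, |z|^2 = 3.6113
Iter 2: z = 1.6167 + 0.6459i, |z|^2 = 3.0309
Iter 3: z = 0.3106 + 1.8554i, |z|^2 = 3.5389
Iter 4: z = -5.2320 + 0.9195i, |z|^2 = 28.2192
Escaped at iteration 4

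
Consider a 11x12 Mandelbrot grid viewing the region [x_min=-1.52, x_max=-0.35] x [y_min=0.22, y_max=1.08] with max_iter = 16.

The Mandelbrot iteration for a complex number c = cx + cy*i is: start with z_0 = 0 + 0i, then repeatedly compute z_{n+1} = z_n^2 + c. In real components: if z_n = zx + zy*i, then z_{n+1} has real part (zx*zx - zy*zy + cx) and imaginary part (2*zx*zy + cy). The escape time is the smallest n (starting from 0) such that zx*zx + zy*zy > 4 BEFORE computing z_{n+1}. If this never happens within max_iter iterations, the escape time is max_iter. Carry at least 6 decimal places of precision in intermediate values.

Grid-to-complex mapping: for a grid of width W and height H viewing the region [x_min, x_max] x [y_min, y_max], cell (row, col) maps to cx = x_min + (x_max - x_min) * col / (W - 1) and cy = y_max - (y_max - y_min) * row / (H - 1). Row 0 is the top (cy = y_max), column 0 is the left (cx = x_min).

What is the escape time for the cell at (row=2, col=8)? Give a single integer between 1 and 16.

z_0 = 0 + 0i, c = -0.5840 + 0.9236i
Iter 1: z = -0.5840 + 0.9236i, |z|^2 = 1.1942
Iter 2: z = -1.0960 + -0.1552i, |z|^2 = 1.2254
Iter 3: z = 0.5932 + 1.2638i, |z|^2 = 1.9491
Iter 4: z = -1.8292 + 2.4231i, |z|^2 = 9.2175
Escaped at iteration 4

Answer: 4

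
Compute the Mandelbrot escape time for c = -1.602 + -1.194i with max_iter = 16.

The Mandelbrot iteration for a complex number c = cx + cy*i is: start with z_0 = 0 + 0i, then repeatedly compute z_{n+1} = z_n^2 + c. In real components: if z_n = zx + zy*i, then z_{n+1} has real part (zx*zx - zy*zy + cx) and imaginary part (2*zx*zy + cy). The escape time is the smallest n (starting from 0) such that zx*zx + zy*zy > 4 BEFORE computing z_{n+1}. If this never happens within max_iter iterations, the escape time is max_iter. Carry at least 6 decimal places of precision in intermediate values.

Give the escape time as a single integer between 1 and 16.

Answer: 2

Derivation:
z_0 = 0 + 0i, c = -1.6020 + -1.1940i
Iter 1: z = -1.6020 + -1.1940i, |z|^2 = 3.9920
Iter 2: z = -0.4612 + 2.6316i, |z|^2 = 7.1379
Escaped at iteration 2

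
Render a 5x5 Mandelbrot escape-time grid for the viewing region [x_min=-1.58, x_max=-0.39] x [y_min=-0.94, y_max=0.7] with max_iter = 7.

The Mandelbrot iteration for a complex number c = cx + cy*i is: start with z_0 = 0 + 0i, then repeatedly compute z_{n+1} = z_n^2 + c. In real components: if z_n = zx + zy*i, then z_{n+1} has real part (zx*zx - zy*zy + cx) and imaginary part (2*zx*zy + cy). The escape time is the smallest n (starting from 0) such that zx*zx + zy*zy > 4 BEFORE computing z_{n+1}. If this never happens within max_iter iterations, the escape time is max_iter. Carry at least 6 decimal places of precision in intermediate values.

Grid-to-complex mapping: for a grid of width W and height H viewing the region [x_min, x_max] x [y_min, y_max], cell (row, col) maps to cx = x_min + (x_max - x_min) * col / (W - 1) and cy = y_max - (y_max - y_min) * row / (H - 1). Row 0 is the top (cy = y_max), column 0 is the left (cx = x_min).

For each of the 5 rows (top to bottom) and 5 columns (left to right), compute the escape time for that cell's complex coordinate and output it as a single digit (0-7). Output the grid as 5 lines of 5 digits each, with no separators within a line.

Answer: 33457
47777
67777
33577
23345

Derivation:
(row=0, col=0): c = -1.5800 + 0.7000i → escape time 3
(row=0, col=1): c = -1.2825 + 0.7000i → escape time 3
(row=0, col=2): c = -0.9850 + 0.7000i → escape time 4
(row=0, col=3): c = -0.6875 + 0.7000i → escape time 5
(row=0, col=4): c = -0.3900 + 0.7000i → escape time 7
(row=1, col=0): c = -1.5800 + 0.2900i → escape time 4
(row=1, col=1): c = -1.2825 + 0.2900i → escape time 7
(row=1, col=2): c = -0.9850 + 0.2900i → escape time 7
(row=1, col=3): c = -0.6875 + 0.2900i → escape time 7
(row=1, col=4): c = -0.3900 + 0.2900i → escape time 7
(row=2, col=0): c = -1.5800 + -0.1200i → escape time 6
(row=2, col=1): c = -1.2825 + -0.1200i → escape time 7
(row=2, col=2): c = -0.9850 + -0.1200i → escape time 7
(row=2, col=3): c = -0.6875 + -0.1200i → escape time 7
(row=2, col=4): c = -0.3900 + -0.1200i → escape time 7
(row=3, col=0): c = -1.5800 + -0.5300i → escape time 3
(row=3, col=1): c = -1.2825 + -0.5300i → escape time 3
(row=3, col=2): c = -0.9850 + -0.5300i → escape time 5
(row=3, col=3): c = -0.6875 + -0.5300i → escape time 7
(row=3, col=4): c = -0.3900 + -0.5300i → escape time 7
(row=4, col=0): c = -1.5800 + -0.9400i → escape time 2
(row=4, col=1): c = -1.2825 + -0.9400i → escape time 3
(row=4, col=2): c = -0.9850 + -0.9400i → escape time 3
(row=4, col=3): c = -0.6875 + -0.9400i → escape time 4
(row=4, col=4): c = -0.3900 + -0.9400i → escape time 5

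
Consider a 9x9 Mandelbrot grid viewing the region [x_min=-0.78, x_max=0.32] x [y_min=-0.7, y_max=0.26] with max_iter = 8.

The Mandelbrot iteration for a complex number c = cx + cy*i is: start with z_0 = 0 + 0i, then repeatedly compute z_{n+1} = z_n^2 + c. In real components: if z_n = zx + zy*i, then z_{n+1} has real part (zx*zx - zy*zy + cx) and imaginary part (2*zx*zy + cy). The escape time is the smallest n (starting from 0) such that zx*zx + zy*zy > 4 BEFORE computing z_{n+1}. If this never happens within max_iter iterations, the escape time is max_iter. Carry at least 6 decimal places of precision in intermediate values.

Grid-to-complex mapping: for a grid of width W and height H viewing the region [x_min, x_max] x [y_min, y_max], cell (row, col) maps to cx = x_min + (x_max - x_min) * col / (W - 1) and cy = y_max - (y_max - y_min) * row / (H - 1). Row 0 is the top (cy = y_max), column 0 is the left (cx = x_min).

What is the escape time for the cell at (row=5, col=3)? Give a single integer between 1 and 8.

Answer: 8

Derivation:
z_0 = 0 + 0i, c = -0.3675 + -0.3400i
Iter 1: z = -0.3675 + -0.3400i, |z|^2 = 0.2507
Iter 2: z = -0.3480 + -0.0901i, |z|^2 = 0.1293
Iter 3: z = -0.2545 + -0.2773i, |z|^2 = 0.1416
Iter 4: z = -0.3796 + -0.1989i, |z|^2 = 0.1837
Iter 5: z = -0.2629 + -0.1890i, |z|^2 = 0.1049
Iter 6: z = -0.3341 + -0.2406i, |z|^2 = 0.1695
Iter 7: z = -0.3138 + -0.1792i, |z|^2 = 0.1306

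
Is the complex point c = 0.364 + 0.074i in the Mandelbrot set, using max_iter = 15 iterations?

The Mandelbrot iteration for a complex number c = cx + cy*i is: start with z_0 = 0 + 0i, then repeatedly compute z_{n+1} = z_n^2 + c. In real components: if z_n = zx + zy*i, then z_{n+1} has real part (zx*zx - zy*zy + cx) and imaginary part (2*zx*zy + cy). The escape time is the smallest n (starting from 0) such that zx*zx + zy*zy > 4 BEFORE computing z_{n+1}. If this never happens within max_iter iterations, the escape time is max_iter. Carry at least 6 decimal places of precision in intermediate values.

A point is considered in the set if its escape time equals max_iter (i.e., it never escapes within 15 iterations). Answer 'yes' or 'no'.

Answer: yes

Derivation:
z_0 = 0 + 0i, c = 0.3640 + 0.0740i
Iter 1: z = 0.3640 + 0.0740i, |z|^2 = 0.1380
Iter 2: z = 0.4910 + 0.1279i, |z|^2 = 0.2575
Iter 3: z = 0.5887 + 0.1996i, |z|^2 = 0.3865
Iter 4: z = 0.6708 + 0.3090i, |z|^2 = 0.5454
Iter 5: z = 0.7185 + 0.4886i, |z|^2 = 0.7549
Iter 6: z = 0.6415 + 0.7760i, |z|^2 = 1.0138
Iter 7: z = 0.1733 + 1.0697i, |z|^2 = 1.1743
Iter 8: z = -0.7502 + 0.4449i, |z|^2 = 0.7608
Iter 9: z = 0.7290 + -0.5935i, |z|^2 = 0.8836
Iter 10: z = 0.5431 + -0.7913i, |z|^2 = 0.9211
Iter 11: z = 0.0329 + -0.7856i, |z|^2 = 0.6182
Iter 12: z = -0.2520 + 0.0223i, |z|^2 = 0.0640
Iter 13: z = 0.4270 + 0.0628i, |z|^2 = 0.1863
Iter 14: z = 0.5424 + 0.1276i, |z|^2 = 0.3105
Did not escape in 15 iterations → in set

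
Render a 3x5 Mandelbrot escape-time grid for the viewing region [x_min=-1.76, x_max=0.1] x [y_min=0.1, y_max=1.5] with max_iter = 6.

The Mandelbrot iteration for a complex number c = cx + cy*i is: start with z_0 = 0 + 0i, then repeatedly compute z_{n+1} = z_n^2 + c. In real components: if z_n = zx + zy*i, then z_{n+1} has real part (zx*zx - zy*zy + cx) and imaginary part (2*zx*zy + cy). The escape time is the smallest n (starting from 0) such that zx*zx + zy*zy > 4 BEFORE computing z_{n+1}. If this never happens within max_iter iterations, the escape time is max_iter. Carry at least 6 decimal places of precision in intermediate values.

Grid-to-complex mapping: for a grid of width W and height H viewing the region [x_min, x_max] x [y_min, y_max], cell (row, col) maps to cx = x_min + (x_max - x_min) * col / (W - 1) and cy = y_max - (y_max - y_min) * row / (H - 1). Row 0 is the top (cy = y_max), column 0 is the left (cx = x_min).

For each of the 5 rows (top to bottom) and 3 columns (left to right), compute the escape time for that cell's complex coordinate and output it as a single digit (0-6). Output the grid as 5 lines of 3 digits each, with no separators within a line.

(row=0, col=0): c = -1.7600 + 1.5000i → escape time 1
(row=0, col=1): c = -0.8300 + 1.5000i → escape time 2
(row=0, col=2): c = 0.1000 + 1.5000i → escape time 2
(row=1, col=0): c = -1.7600 + 1.1500i → escape time 1
(row=1, col=1): c = -0.8300 + 1.1500i → escape time 3
(row=1, col=2): c = 0.1000 + 1.1500i → escape time 3
(row=2, col=0): c = -1.7600 + 0.8000i → escape time 2
(row=2, col=1): c = -0.8300 + 0.8000i → escape time 4
(row=2, col=2): c = 0.1000 + 0.8000i → escape time 6
(row=3, col=0): c = -1.7600 + 0.4500i → escape time 3
(row=3, col=1): c = -0.8300 + 0.4500i → escape time 6
(row=3, col=2): c = 0.1000 + 0.4500i → escape time 6
(row=4, col=0): c = -1.7600 + 0.1000i → escape time 4
(row=4, col=1): c = -0.8300 + 0.1000i → escape time 6
(row=4, col=2): c = 0.1000 + 0.1000i → escape time 6

Answer: 122
133
246
366
466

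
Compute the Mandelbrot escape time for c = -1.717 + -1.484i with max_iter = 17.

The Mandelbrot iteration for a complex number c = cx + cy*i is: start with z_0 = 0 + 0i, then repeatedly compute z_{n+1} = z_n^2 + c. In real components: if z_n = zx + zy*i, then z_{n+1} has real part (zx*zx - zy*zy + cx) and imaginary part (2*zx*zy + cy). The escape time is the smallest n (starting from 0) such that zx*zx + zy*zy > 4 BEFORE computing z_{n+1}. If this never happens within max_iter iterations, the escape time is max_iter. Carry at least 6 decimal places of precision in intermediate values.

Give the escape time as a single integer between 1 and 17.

Answer: 1

Derivation:
z_0 = 0 + 0i, c = -1.7170 + -1.4840i
Iter 1: z = -1.7170 + -1.4840i, |z|^2 = 5.1503
Escaped at iteration 1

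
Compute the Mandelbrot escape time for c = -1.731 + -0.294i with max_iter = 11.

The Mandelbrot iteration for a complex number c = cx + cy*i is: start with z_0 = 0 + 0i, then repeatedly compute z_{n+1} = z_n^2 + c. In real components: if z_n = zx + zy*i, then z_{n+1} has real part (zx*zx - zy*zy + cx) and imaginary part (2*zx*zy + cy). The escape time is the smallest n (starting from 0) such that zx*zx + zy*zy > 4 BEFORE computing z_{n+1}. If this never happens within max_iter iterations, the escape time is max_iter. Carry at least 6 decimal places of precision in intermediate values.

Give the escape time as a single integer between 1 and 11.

z_0 = 0 + 0i, c = -1.7310 + -0.2940i
Iter 1: z = -1.7310 + -0.2940i, |z|^2 = 3.0828
Iter 2: z = 1.1789 + 0.7238i, |z|^2 = 1.9138
Iter 3: z = -0.8651 + 1.4127i, |z|^2 = 2.7440
Iter 4: z = -2.9783 + -2.7381i, |z|^2 = 16.3677
Escaped at iteration 4

Answer: 4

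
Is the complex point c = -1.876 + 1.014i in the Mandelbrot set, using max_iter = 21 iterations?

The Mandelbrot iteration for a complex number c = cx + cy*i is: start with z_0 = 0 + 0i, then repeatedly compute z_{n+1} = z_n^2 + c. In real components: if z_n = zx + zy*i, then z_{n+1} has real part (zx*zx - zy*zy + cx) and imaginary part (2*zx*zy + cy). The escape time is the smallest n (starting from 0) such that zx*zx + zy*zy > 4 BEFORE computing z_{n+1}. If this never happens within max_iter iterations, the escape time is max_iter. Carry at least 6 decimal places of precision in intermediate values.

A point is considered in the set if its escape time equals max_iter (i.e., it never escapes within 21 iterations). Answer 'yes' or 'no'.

Answer: no

Derivation:
z_0 = 0 + 0i, c = -1.8760 + 1.0140i
Iter 1: z = -1.8760 + 1.0140i, |z|^2 = 4.5476
Escaped at iteration 1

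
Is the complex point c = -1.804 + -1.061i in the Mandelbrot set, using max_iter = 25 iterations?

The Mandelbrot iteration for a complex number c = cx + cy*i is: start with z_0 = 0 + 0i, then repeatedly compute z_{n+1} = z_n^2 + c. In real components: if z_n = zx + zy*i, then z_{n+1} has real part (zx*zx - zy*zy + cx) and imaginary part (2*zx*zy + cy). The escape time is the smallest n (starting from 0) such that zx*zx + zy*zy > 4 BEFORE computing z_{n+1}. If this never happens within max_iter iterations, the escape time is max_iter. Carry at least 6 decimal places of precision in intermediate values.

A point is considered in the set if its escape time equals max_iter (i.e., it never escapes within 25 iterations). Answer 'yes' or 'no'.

Answer: no

Derivation:
z_0 = 0 + 0i, c = -1.8040 + -1.0610i
Iter 1: z = -1.8040 + -1.0610i, |z|^2 = 4.3801
Escaped at iteration 1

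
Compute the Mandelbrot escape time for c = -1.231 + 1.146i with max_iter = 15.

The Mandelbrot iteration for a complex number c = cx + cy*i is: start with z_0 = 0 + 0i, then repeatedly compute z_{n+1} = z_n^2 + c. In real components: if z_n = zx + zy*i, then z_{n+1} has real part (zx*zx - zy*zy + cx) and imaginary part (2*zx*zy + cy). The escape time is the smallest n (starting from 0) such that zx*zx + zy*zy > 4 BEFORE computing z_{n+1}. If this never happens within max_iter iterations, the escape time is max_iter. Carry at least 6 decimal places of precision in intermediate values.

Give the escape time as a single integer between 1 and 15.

z_0 = 0 + 0i, c = -1.2310 + 1.1460i
Iter 1: z = -1.2310 + 1.1460i, |z|^2 = 2.8287
Iter 2: z = -1.0290 + -1.6755i, |z|^2 = 3.8659
Iter 3: z = -2.9794 + 4.5939i, |z|^2 = 29.9810
Escaped at iteration 3

Answer: 3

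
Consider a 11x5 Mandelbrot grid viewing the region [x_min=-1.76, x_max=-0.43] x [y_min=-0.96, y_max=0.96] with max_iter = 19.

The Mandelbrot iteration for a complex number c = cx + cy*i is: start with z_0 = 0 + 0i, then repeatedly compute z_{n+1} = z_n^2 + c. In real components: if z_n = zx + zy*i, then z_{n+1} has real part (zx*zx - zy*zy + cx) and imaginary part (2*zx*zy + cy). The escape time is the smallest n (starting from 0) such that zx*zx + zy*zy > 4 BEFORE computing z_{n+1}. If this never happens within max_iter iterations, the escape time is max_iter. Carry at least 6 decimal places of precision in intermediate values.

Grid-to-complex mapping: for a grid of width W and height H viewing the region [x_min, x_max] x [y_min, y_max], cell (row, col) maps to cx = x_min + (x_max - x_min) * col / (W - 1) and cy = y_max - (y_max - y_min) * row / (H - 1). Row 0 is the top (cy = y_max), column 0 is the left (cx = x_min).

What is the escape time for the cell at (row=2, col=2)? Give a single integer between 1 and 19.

z_0 = 0 + 0i, c = -1.4940 + 0.0000i
Iter 1: z = -1.4940 + 0.0000i, |z|^2 = 2.2320
Iter 2: z = 0.7380 + 0.0000i, |z|^2 = 0.5447
Iter 3: z = -0.9493 + 0.0000i, |z|^2 = 0.9012
Iter 4: z = -0.5928 + 0.0000i, |z|^2 = 0.3514
Iter 5: z = -1.1426 + 0.0000i, |z|^2 = 1.3054
Iter 6: z = -0.1886 + 0.0000i, |z|^2 = 0.0356
Iter 7: z = -1.4584 + 0.0000i, |z|^2 = 2.1271
Iter 8: z = 0.6331 + 0.0000i, |z|^2 = 0.4008
Iter 9: z = -1.0932 + 0.0000i, |z|^2 = 1.1951
Iter 10: z = -0.2989 + 0.0000i, |z|^2 = 0.0893
Iter 11: z = -1.4047 + 0.0000i, |z|^2 = 1.9731
Iter 12: z = 0.4791 + 0.0000i, |z|^2 = 0.2296
Iter 13: z = -1.2644 + 0.0000i, |z|^2 = 1.5987
Iter 14: z = 0.1047 + 0.0000i, |z|^2 = 0.0110
Iter 15: z = -1.4830 + 0.0000i, |z|^2 = 2.1994
Iter 16: z = 0.7054 + 0.0000i, |z|^2 = 0.4975
Iter 17: z = -0.9965 + 0.0000i, |z|^2 = 0.9929
Iter 18: z = -0.5011 + 0.0000i, |z|^2 = 0.2511

Answer: 19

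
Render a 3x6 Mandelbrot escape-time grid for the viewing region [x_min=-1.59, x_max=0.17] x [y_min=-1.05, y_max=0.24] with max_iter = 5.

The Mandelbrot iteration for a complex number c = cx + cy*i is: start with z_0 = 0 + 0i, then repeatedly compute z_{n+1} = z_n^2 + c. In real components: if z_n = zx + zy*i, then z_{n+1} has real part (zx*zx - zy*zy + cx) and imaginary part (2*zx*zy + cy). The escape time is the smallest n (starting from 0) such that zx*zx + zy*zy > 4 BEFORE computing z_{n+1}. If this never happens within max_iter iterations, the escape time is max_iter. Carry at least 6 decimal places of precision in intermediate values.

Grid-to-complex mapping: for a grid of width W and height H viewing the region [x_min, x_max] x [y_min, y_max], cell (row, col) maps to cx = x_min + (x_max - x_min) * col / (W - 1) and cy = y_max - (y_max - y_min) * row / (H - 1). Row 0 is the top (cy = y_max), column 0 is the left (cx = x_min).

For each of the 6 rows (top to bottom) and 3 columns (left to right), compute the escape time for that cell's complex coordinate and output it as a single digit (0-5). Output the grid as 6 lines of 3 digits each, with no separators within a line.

Answer: 555
555
455
355
345
234

Derivation:
(row=0, col=0): c = -1.5900 + 0.2400i → escape time 5
(row=0, col=1): c = -0.7100 + 0.2400i → escape time 5
(row=0, col=2): c = 0.1700 + 0.2400i → escape time 5
(row=1, col=0): c = -1.5900 + -0.0180i → escape time 5
(row=1, col=1): c = -0.7100 + -0.0180i → escape time 5
(row=1, col=2): c = 0.1700 + -0.0180i → escape time 5
(row=2, col=0): c = -1.5900 + -0.2760i → escape time 4
(row=2, col=1): c = -0.7100 + -0.2760i → escape time 5
(row=2, col=2): c = 0.1700 + -0.2760i → escape time 5
(row=3, col=0): c = -1.5900 + -0.5340i → escape time 3
(row=3, col=1): c = -0.7100 + -0.5340i → escape time 5
(row=3, col=2): c = 0.1700 + -0.5340i → escape time 5
(row=4, col=0): c = -1.5900 + -0.7920i → escape time 3
(row=4, col=1): c = -0.7100 + -0.7920i → escape time 4
(row=4, col=2): c = 0.1700 + -0.7920i → escape time 5
(row=5, col=0): c = -1.5900 + -1.0500i → escape time 2
(row=5, col=1): c = -0.7100 + -1.0500i → escape time 3
(row=5, col=2): c = 0.1700 + -1.0500i → escape time 4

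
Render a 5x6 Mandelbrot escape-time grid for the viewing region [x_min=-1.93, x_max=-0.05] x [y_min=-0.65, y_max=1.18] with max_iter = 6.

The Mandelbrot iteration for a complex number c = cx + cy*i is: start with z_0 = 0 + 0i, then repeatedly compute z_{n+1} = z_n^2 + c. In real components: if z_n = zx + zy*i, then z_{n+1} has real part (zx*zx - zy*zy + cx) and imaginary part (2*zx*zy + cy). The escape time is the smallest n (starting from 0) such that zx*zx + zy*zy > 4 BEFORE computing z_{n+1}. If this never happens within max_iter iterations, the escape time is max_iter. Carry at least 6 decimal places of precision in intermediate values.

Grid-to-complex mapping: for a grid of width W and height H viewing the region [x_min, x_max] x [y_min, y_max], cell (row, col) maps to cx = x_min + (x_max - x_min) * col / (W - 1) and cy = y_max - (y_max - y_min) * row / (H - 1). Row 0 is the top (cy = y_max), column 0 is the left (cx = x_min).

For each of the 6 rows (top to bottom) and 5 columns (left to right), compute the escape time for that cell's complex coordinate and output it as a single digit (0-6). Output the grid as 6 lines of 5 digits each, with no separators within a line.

(row=0, col=0): c = -1.9300 + 1.1800i → escape time 1
(row=0, col=1): c = -1.4600 + 1.1800i → escape time 2
(row=0, col=2): c = -0.9900 + 1.1800i → escape time 3
(row=0, col=3): c = -0.5200 + 1.1800i → escape time 3
(row=0, col=4): c = -0.0500 + 1.1800i → escape time 3
(row=1, col=0): c = -1.9300 + 0.8140i → escape time 1
(row=1, col=1): c = -1.4600 + 0.8140i → escape time 3
(row=1, col=2): c = -0.9900 + 0.8140i → escape time 3
(row=1, col=3): c = -0.5200 + 0.8140i → escape time 5
(row=1, col=4): c = -0.0500 + 0.8140i → escape time 6
(row=2, col=0): c = -1.9300 + 0.4480i → escape time 2
(row=2, col=1): c = -1.4600 + 0.4480i → escape time 3
(row=2, col=2): c = -0.9900 + 0.4480i → escape time 5
(row=2, col=3): c = -0.5200 + 0.4480i → escape time 6
(row=2, col=4): c = -0.0500 + 0.4480i → escape time 6
(row=3, col=0): c = -1.9300 + 0.0820i → escape time 4
(row=3, col=1): c = -1.4600 + 0.0820i → escape time 6
(row=3, col=2): c = -0.9900 + 0.0820i → escape time 6
(row=3, col=3): c = -0.5200 + 0.0820i → escape time 6
(row=3, col=4): c = -0.0500 + 0.0820i → escape time 6
(row=4, col=0): c = -1.9300 + -0.2840i → escape time 3
(row=4, col=1): c = -1.4600 + -0.2840i → escape time 5
(row=4, col=2): c = -0.9900 + -0.2840i → escape time 6
(row=4, col=3): c = -0.5200 + -0.2840i → escape time 6
(row=4, col=4): c = -0.0500 + -0.2840i → escape time 6
(row=5, col=0): c = -1.9300 + -0.6500i → escape time 1
(row=5, col=1): c = -1.4600 + -0.6500i → escape time 3
(row=5, col=2): c = -0.9900 + -0.6500i → escape time 4
(row=5, col=3): c = -0.5200 + -0.6500i → escape time 6
(row=5, col=4): c = -0.0500 + -0.6500i → escape time 6

Answer: 12333
13356
23566
46666
35666
13466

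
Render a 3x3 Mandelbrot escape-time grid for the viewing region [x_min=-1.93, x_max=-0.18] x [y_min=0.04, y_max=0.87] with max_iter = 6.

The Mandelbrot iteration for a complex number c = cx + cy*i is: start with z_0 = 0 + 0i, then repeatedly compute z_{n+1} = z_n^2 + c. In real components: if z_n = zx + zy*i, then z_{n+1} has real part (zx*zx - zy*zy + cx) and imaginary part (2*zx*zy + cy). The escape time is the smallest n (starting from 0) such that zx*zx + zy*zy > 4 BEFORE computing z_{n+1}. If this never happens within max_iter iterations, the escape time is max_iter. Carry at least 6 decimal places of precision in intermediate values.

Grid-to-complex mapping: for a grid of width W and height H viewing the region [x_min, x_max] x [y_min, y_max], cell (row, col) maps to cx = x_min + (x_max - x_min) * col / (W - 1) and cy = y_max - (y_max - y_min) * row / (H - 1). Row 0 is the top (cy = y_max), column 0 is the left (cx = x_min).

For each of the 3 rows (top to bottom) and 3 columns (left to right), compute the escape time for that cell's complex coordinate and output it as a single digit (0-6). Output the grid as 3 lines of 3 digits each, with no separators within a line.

(row=0, col=0): c = -1.9300 + 0.8700i → escape time 1
(row=0, col=1): c = -1.0550 + 0.8700i → escape time 3
(row=0, col=2): c = -0.1800 + 0.8700i → escape time 6
(row=1, col=0): c = -1.9300 + 0.4550i → escape time 2
(row=1, col=1): c = -1.0550 + 0.4550i → escape time 5
(row=1, col=2): c = -0.1800 + 0.4550i → escape time 6
(row=2, col=0): c = -1.9300 + 0.0400i → escape time 5
(row=2, col=1): c = -1.0550 + 0.0400i → escape time 6
(row=2, col=2): c = -0.1800 + 0.0400i → escape time 6

Answer: 136
256
566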